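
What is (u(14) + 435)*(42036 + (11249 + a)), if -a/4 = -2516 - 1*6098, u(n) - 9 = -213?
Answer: 20268171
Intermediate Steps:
u(n) = -204 (u(n) = 9 - 213 = -204)
a = 34456 (a = -4*(-2516 - 1*6098) = -4*(-2516 - 6098) = -4*(-8614) = 34456)
(u(14) + 435)*(42036 + (11249 + a)) = (-204 + 435)*(42036 + (11249 + 34456)) = 231*(42036 + 45705) = 231*87741 = 20268171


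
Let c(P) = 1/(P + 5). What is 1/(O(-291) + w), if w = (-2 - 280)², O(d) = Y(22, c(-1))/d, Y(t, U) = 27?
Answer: 97/7713819 ≈ 1.2575e-5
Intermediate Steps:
c(P) = 1/(5 + P)
O(d) = 27/d
w = 79524 (w = (-282)² = 79524)
1/(O(-291) + w) = 1/(27/(-291) + 79524) = 1/(27*(-1/291) + 79524) = 1/(-9/97 + 79524) = 1/(7713819/97) = 97/7713819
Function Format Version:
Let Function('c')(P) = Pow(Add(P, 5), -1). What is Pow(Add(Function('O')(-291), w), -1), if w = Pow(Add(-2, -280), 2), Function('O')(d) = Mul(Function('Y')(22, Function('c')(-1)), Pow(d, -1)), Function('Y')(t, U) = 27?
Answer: Rational(97, 7713819) ≈ 1.2575e-5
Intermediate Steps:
Function('c')(P) = Pow(Add(5, P), -1)
Function('O')(d) = Mul(27, Pow(d, -1))
w = 79524 (w = Pow(-282, 2) = 79524)
Pow(Add(Function('O')(-291), w), -1) = Pow(Add(Mul(27, Pow(-291, -1)), 79524), -1) = Pow(Add(Mul(27, Rational(-1, 291)), 79524), -1) = Pow(Add(Rational(-9, 97), 79524), -1) = Pow(Rational(7713819, 97), -1) = Rational(97, 7713819)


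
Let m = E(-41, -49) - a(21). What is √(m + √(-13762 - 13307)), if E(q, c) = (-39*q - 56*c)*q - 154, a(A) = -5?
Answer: √(-178212 + I*√27069) ≈ 0.195 + 422.15*I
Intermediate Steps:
E(q, c) = -154 + q*(-56*c - 39*q) (E(q, c) = (-56*c - 39*q)*q - 154 = q*(-56*c - 39*q) - 154 = -154 + q*(-56*c - 39*q))
m = -178212 (m = (-154 - 39*(-41)² - 56*(-49)*(-41)) - 1*(-5) = (-154 - 39*1681 - 112504) + 5 = (-154 - 65559 - 112504) + 5 = -178217 + 5 = -178212)
√(m + √(-13762 - 13307)) = √(-178212 + √(-13762 - 13307)) = √(-178212 + √(-27069)) = √(-178212 + I*√27069)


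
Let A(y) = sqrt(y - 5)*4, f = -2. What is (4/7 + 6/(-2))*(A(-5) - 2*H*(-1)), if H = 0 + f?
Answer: 68/7 - 68*I*sqrt(10)/7 ≈ 9.7143 - 30.719*I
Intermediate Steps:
H = -2 (H = 0 - 2 = -2)
A(y) = 4*sqrt(-5 + y) (A(y) = sqrt(-5 + y)*4 = 4*sqrt(-5 + y))
(4/7 + 6/(-2))*(A(-5) - 2*H*(-1)) = (4/7 + 6/(-2))*(4*sqrt(-5 - 5) - 2*(-2)*(-1)) = (4*(1/7) + 6*(-1/2))*(4*sqrt(-10) + 4*(-1)) = (4/7 - 3)*(4*(I*sqrt(10)) - 4) = -17*(4*I*sqrt(10) - 4)/7 = -17*(-4 + 4*I*sqrt(10))/7 = 68/7 - 68*I*sqrt(10)/7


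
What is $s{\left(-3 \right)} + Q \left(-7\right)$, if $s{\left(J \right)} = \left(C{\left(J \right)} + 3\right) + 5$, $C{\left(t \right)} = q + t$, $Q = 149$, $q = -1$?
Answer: $-1039$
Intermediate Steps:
$C{\left(t \right)} = -1 + t$
$s{\left(J \right)} = 7 + J$ ($s{\left(J \right)} = \left(\left(-1 + J\right) + 3\right) + 5 = \left(2 + J\right) + 5 = 7 + J$)
$s{\left(-3 \right)} + Q \left(-7\right) = \left(7 - 3\right) + 149 \left(-7\right) = 4 - 1043 = -1039$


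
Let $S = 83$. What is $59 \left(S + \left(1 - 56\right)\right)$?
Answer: $1652$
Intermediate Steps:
$59 \left(S + \left(1 - 56\right)\right) = 59 \left(83 + \left(1 - 56\right)\right) = 59 \left(83 - 55\right) = 59 \cdot 28 = 1652$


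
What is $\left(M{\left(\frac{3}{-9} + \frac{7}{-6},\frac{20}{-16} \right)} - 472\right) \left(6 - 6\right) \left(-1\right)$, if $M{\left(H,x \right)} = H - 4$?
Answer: $0$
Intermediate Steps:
$M{\left(H,x \right)} = -4 + H$ ($M{\left(H,x \right)} = H - 4 = -4 + H$)
$\left(M{\left(\frac{3}{-9} + \frac{7}{-6},\frac{20}{-16} \right)} - 472\right) \left(6 - 6\right) \left(-1\right) = \left(\left(-4 + \left(\frac{3}{-9} + \frac{7}{-6}\right)\right) - 472\right) \left(6 - 6\right) \left(-1\right) = \left(\left(-4 + \left(3 \left(- \frac{1}{9}\right) + 7 \left(- \frac{1}{6}\right)\right)\right) - 472\right) 0 \left(-1\right) = \left(\left(-4 - \frac{3}{2}\right) - 472\right) 0 = \left(- \frac{11}{2} - 472\right) 0 = \left(- \frac{955}{2}\right) 0 = 0$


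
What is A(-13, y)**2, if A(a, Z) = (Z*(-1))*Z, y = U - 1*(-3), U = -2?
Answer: 1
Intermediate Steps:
y = 1 (y = -2 - 1*(-3) = -2 + 3 = 1)
A(a, Z) = -Z**2 (A(a, Z) = (-Z)*Z = -Z**2)
A(-13, y)**2 = (-1*1**2)**2 = (-1*1)**2 = (-1)**2 = 1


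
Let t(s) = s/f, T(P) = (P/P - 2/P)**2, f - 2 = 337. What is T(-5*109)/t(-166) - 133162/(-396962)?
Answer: -16849442445181/9786333958150 ≈ -1.7217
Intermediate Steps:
f = 339 (f = 2 + 337 = 339)
T(P) = (1 - 2/P)**2
t(s) = s/339
T(-5*109)/t(-166) - 133162/(-396962) = ((-2 - 5*109)**2/(-5*109)**2)/(((1/339)*(-166))) - 133162/(-396962) = ((-2 - 545)**2/(-545)**2)/(-166/339) - 133162*(-1/396962) = ((1/297025)*(-547)**2)*(-339/166) + 66581/198481 = ((1/297025)*299209)*(-339/166) + 66581/198481 = (299209/297025)*(-339/166) + 66581/198481 = -101431851/49306150 + 66581/198481 = -16849442445181/9786333958150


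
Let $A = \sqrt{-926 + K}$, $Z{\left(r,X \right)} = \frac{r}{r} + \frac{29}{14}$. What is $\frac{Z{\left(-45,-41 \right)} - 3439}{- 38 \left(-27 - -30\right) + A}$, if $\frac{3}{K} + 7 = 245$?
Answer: $\frac{93223614}{3313433} + \frac{48103 i \sqrt{52451630}}{46388062} \approx 28.135 + 7.5101 i$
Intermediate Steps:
$K = \frac{3}{238}$ ($K = \frac{3}{-7 + 245} = \frac{3}{238} \approx 0.012605$)
$Z{\left(r,X \right)} = \frac{43}{14}$ ($Z{\left(r,X \right)} = 1 + 29 \cdot \frac{1}{14} = 1 + \frac{29}{14} = \frac{43}{14}$)
$A = \frac{i \sqrt{52451630}}{238}$ ($A = \sqrt{-926 + \frac{3}{238}} = \sqrt{- \frac{220385}{238}} = \frac{i \sqrt{52451630}}{238} \approx 30.43 i$)
$\frac{Z{\left(-45,-41 \right)} - 3439}{- 38 \left(-27 - -30\right) + A} = \frac{\frac{43}{14} - 3439}{- 38 \left(-27 - -30\right) + \frac{i \sqrt{52451630}}{238}} = - \frac{48103}{14 \left(- 38 \left(-27 + 30\right) + \frac{i \sqrt{52451630}}{238}\right)} = - \frac{48103}{14 \left(\left(-38\right) 3 + \frac{i \sqrt{52451630}}{238}\right)} = - \frac{48103}{14 \left(-114 + \frac{i \sqrt{52451630}}{238}\right)}$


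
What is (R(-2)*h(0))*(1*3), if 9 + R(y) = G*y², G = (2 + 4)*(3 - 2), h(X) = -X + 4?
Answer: 180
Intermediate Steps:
h(X) = 4 - X
G = 6 (G = 6*1 = 6)
R(y) = -9 + 6*y²
(R(-2)*h(0))*(1*3) = ((-9 + 6*(-2)²)*(4 - 1*0))*(1*3) = ((-9 + 6*4)*(4 + 0))*3 = ((-9 + 24)*4)*3 = (15*4)*3 = 60*3 = 180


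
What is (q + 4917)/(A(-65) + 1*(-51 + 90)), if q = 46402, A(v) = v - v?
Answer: 51319/39 ≈ 1315.9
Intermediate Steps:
A(v) = 0
(q + 4917)/(A(-65) + 1*(-51 + 90)) = (46402 + 4917)/(0 + 1*(-51 + 90)) = 51319/(0 + 1*39) = 51319/(0 + 39) = 51319/39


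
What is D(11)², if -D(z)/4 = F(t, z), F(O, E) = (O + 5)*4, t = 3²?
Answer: 50176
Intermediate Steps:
t = 9
F(O, E) = 20 + 4*O (F(O, E) = (5 + O)*4 = 20 + 4*O)
D(z) = -224 (D(z) = -4*(20 + 4*9) = -4*(20 + 36) = -4*56 = -224)
D(11)² = (-224)² = 50176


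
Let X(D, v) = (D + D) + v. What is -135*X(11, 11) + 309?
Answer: -4146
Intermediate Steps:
X(D, v) = v + 2*D (X(D, v) = 2*D + v = v + 2*D)
-135*X(11, 11) + 309 = -135*(11 + 2*11) + 309 = -135*(11 + 22) + 309 = -135*33 + 309 = -4455 + 309 = -4146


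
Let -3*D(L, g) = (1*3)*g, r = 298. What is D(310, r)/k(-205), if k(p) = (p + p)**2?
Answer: -149/84050 ≈ -0.0017728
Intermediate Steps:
k(p) = 4*p**2 (k(p) = (2*p)**2 = 4*p**2)
D(L, g) = -g (D(L, g) = -1*3*g/3 = -g)
D(310, r)/k(-205) = (-1*298)/((4*(-205)**2)) = -298/(4*42025) = -298/168100 = -298*1/168100 = -149/84050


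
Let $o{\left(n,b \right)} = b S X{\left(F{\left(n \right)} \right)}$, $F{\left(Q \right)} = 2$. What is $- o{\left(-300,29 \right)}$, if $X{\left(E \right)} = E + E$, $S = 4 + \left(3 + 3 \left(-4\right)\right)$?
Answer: $580$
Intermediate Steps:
$S = -5$ ($S = 4 + \left(3 - 12\right) = 4 - 9 = -5$)
$X{\left(E \right)} = 2 E$
$o{\left(n,b \right)} = - 20 b$ ($o{\left(n,b \right)} = b \left(-5\right) 2 \cdot 2 = - 5 b 4 = - 20 b$)
$- o{\left(-300,29 \right)} = - \left(-20\right) 29 = \left(-1\right) \left(-580\right) = 580$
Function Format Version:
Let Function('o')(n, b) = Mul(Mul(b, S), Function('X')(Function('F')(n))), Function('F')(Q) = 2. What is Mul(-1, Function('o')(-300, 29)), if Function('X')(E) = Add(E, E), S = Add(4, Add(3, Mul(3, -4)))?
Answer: 580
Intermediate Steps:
S = -5 (S = Add(4, Add(3, -12)) = Add(4, -9) = -5)
Function('X')(E) = Mul(2, E)
Function('o')(n, b) = Mul(-20, b) (Function('o')(n, b) = Mul(Mul(b, -5), Mul(2, 2)) = Mul(Mul(-5, b), 4) = Mul(-20, b))
Mul(-1, Function('o')(-300, 29)) = Mul(-1, Mul(-20, 29)) = Mul(-1, -580) = 580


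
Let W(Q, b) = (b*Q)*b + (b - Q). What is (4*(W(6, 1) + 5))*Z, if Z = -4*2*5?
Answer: -960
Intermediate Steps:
W(Q, b) = b - Q + Q*b² (W(Q, b) = (Q*b)*b + (b - Q) = Q*b² + (b - Q) = b - Q + Q*b²)
Z = -40 (Z = -8*5 = -40)
(4*(W(6, 1) + 5))*Z = (4*((1 - 1*6 + 6*1²) + 5))*(-40) = (4*((1 - 6 + 6*1) + 5))*(-40) = (4*((1 - 6 + 6) + 5))*(-40) = (4*(1 + 5))*(-40) = (4*6)*(-40) = 24*(-40) = -960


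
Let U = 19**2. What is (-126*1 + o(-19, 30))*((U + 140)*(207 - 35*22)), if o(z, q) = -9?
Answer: 38078505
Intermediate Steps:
U = 361
(-126*1 + o(-19, 30))*((U + 140)*(207 - 35*22)) = (-126*1 - 9)*((361 + 140)*(207 - 35*22)) = (-126 - 9)*(501*(207 - 770)) = -67635*(-563) = -135*(-282063) = 38078505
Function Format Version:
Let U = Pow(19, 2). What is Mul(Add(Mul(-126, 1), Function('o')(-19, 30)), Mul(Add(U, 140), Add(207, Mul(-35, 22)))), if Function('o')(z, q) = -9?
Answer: 38078505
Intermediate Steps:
U = 361
Mul(Add(Mul(-126, 1), Function('o')(-19, 30)), Mul(Add(U, 140), Add(207, Mul(-35, 22)))) = Mul(Add(Mul(-126, 1), -9), Mul(Add(361, 140), Add(207, Mul(-35, 22)))) = Mul(Add(-126, -9), Mul(501, Add(207, -770))) = Mul(-135, Mul(501, -563)) = Mul(-135, -282063) = 38078505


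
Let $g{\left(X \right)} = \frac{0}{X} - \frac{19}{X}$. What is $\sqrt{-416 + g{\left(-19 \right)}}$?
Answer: $i \sqrt{415} \approx 20.372 i$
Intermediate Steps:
$g{\left(X \right)} = - \frac{19}{X}$ ($g{\left(X \right)} = 0 - \frac{19}{X} = - \frac{19}{X}$)
$\sqrt{-416 + g{\left(-19 \right)}} = \sqrt{-416 - \frac{19}{-19}} = \sqrt{-416 - -1} = \sqrt{-416 + 1} = \sqrt{-415} = i \sqrt{415}$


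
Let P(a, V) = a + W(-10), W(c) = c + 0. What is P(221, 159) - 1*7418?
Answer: -7207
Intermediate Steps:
W(c) = c
P(a, V) = -10 + a (P(a, V) = a - 10 = -10 + a)
P(221, 159) - 1*7418 = (-10 + 221) - 1*7418 = 211 - 7418 = -7207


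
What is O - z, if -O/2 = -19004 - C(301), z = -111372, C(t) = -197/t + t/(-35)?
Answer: 224789044/1505 ≈ 1.4936e+5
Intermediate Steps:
C(t) = -197/t - t/35 (C(t) = -197/t + t*(-1/35) = -197/t - t/35)
O = 57174184/1505 (O = -2*(-19004 - (-197/301 - 1/35*301)) = -2*(-19004 - (-197*1/301 - 43/5)) = -2*(-19004 - (-197/301 - 43/5)) = -2*(-19004 - 1*(-13928/1505)) = -2*(-19004 + 13928/1505) = -2*(-28587092/1505) = 57174184/1505 ≈ 37990.)
O - z = 57174184/1505 - 1*(-111372) = 57174184/1505 + 111372 = 224789044/1505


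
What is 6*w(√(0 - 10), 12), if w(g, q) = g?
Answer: 6*I*√10 ≈ 18.974*I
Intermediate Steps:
6*w(√(0 - 10), 12) = 6*√(0 - 10) = 6*√(-10) = 6*(I*√10) = 6*I*√10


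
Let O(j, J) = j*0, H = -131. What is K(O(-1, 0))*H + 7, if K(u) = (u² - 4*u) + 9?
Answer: -1172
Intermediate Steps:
O(j, J) = 0
K(u) = 9 + u² - 4*u
K(O(-1, 0))*H + 7 = (9 + 0² - 4*0)*(-131) + 7 = (9 + 0 + 0)*(-131) + 7 = 9*(-131) + 7 = -1179 + 7 = -1172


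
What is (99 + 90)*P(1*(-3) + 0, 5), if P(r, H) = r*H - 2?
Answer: -3213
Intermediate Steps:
P(r, H) = -2 + H*r (P(r, H) = H*r - 2 = -2 + H*r)
(99 + 90)*P(1*(-3) + 0, 5) = (99 + 90)*(-2 + 5*(1*(-3) + 0)) = 189*(-2 + 5*(-3 + 0)) = 189*(-2 + 5*(-3)) = 189*(-2 - 15) = 189*(-17) = -3213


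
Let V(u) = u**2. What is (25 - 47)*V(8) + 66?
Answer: -1342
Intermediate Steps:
(25 - 47)*V(8) + 66 = (25 - 47)*8**2 + 66 = -22*64 + 66 = -1408 + 66 = -1342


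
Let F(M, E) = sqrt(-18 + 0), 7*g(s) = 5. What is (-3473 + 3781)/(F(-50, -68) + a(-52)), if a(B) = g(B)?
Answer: 10780/907 - 45276*I*sqrt(2)/907 ≈ 11.885 - 70.595*I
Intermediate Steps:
g(s) = 5/7 (g(s) = (1/7)*5 = 5/7)
a(B) = 5/7
F(M, E) = 3*I*sqrt(2) (F(M, E) = sqrt(-18) = 3*I*sqrt(2))
(-3473 + 3781)/(F(-50, -68) + a(-52)) = (-3473 + 3781)/(3*I*sqrt(2) + 5/7) = 308/(5/7 + 3*I*sqrt(2))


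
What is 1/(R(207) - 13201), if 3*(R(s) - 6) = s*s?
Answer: 1/1088 ≈ 0.00091912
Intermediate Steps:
R(s) = 6 + s**2/3 (R(s) = 6 + (s*s)/3 = 6 + s**2/3)
1/(R(207) - 13201) = 1/((6 + (1/3)*207**2) - 13201) = 1/((6 + (1/3)*42849) - 13201) = 1/((6 + 14283) - 13201) = 1/(14289 - 13201) = 1/1088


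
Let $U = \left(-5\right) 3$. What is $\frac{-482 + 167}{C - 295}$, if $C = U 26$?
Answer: $\frac{63}{137} \approx 0.45985$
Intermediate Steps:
$U = -15$
$C = -390$ ($C = \left(-15\right) 26 = -390$)
$\frac{-482 + 167}{C - 295} = \frac{-482 + 167}{-390 - 295} = - \frac{315}{-685} = \left(-315\right) \left(- \frac{1}{685}\right) = \frac{63}{137}$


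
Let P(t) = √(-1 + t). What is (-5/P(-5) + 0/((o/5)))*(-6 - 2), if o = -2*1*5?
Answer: -20*I*√6/3 ≈ -16.33*I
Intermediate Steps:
o = -10 (o = -2*5 = -10)
(-5/P(-5) + 0/((o/5)))*(-6 - 2) = (-5/√(-1 - 5) + 0/((-10/5)))*(-6 - 2) = (-5*(-I*√6/6) + 0/((-10*⅕)))*(-8) = (-5*(-I*√6/6) + 0/(-2))*(-8) = (-(-5)*I*√6/6 + 0*(-½))*(-8) = (5*I*√6/6 + 0)*(-8) = (5*I*√6/6)*(-8) = -20*I*√6/3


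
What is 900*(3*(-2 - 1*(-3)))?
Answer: 2700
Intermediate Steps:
900*(3*(-2 - 1*(-3))) = 900*(3*(-2 + 3)) = 900*(3*1) = 900*3 = 2700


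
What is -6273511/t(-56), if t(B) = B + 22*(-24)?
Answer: 6273511/584 ≈ 10742.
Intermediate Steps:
t(B) = -528 + B (t(B) = B - 528 = -528 + B)
-6273511/t(-56) = -6273511/(-528 - 56) = -6273511/(-584) = -6273511*(-1/584) = 6273511/584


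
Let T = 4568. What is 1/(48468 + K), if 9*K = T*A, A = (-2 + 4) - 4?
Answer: 9/427076 ≈ 2.1074e-5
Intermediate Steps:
A = -2 (A = 2 - 4 = -2)
K = -9136/9 (K = (4568*(-2))/9 = (1/9)*(-9136) = -9136/9 ≈ -1015.1)
1/(48468 + K) = 1/(48468 - 9136/9) = 1/(427076/9) = 9/427076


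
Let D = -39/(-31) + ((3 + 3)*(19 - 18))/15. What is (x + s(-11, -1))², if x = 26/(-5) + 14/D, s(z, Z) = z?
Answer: 99341089/1651225 ≈ 60.162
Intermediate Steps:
D = 257/155 (D = -39*(-1/31) + (6*1)*(1/15) = 39/31 + 6*(1/15) = 39/31 + ⅖ = 257/155 ≈ 1.6581)
x = 4168/1285 (x = 26/(-5) + 14/(257/155) = 26*(-⅕) + 14*(155/257) = -26/5 + 2170/257 = 4168/1285 ≈ 3.2436)
(x + s(-11, -1))² = (4168/1285 - 11)² = (-9967/1285)² = 99341089/1651225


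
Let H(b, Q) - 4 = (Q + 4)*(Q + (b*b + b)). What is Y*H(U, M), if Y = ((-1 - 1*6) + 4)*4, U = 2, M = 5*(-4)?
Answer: -2736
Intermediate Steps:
M = -20
H(b, Q) = 4 + (4 + Q)*(Q + b + b²) (H(b, Q) = 4 + (Q + 4)*(Q + (b*b + b)) = 4 + (4 + Q)*(Q + (b² + b)) = 4 + (4 + Q)*(Q + (b + b²)) = 4 + (4 + Q)*(Q + b + b²))
Y = -12 (Y = ((-1 - 6) + 4)*4 = (-7 + 4)*4 = -3*4 = -12)
Y*H(U, M) = -12*(4 + (-20)² + 4*(-20) + 4*2 + 4*2² - 20*2 - 20*2²) = -12*(4 + 400 - 80 + 8 + 4*4 - 40 - 20*4) = -12*(4 + 400 - 80 + 8 + 16 - 40 - 80) = -12*228 = -2736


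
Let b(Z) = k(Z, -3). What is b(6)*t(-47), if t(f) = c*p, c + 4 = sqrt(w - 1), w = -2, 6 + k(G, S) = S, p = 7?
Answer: 252 - 63*I*sqrt(3) ≈ 252.0 - 109.12*I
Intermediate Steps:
k(G, S) = -6 + S
b(Z) = -9 (b(Z) = -6 - 3 = -9)
c = -4 + I*sqrt(3) (c = -4 + sqrt(-2 - 1) = -4 + sqrt(-3) = -4 + I*sqrt(3) ≈ -4.0 + 1.732*I)
t(f) = -28 + 7*I*sqrt(3) (t(f) = (-4 + I*sqrt(3))*7 = -28 + 7*I*sqrt(3))
b(6)*t(-47) = -9*(-28 + 7*I*sqrt(3)) = 252 - 63*I*sqrt(3)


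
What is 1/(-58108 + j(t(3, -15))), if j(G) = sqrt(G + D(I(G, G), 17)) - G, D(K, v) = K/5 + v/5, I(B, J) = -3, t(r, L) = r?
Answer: -290555/16884441576 - sqrt(145)/16884441576 ≈ -1.7209e-5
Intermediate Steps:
D(K, v) = K/5 + v/5 (D(K, v) = K*(1/5) + v*(1/5) = K/5 + v/5)
j(G) = sqrt(14/5 + G) - G (j(G) = sqrt(G + ((1/5)*(-3) + (1/5)*17)) - G = sqrt(G + (-3/5 + 17/5)) - G = sqrt(G + 14/5) - G = sqrt(14/5 + G) - G)
1/(-58108 + j(t(3, -15))) = 1/(-58108 + (-1*3 + sqrt(70 + 25*3)/5)) = 1/(-58108 + (-3 + sqrt(70 + 75)/5)) = 1/(-58108 + (-3 + sqrt(145)/5)) = 1/(-58111 + sqrt(145)/5)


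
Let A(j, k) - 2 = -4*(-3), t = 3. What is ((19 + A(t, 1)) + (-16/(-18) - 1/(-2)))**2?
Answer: 383161/324 ≈ 1182.6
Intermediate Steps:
A(j, k) = 14 (A(j, k) = 2 - 4*(-3) = 2 + 12 = 14)
((19 + A(t, 1)) + (-16/(-18) - 1/(-2)))**2 = ((19 + 14) + (-16/(-18) - 1/(-2)))**2 = (33 + (-16*(-1/18) - 1*(-1/2)))**2 = (33 + (8/9 + 1/2))**2 = (33 + 25/18)**2 = (619/18)**2 = 383161/324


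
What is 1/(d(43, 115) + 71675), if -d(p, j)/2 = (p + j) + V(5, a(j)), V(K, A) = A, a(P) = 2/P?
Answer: 115/8206281 ≈ 1.4014e-5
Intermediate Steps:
d(p, j) = -4/j - 2*j - 2*p (d(p, j) = -2*((p + j) + 2/j) = -2*((j + p) + 2/j) = -2*(j + p + 2/j) = -4/j - 2*j - 2*p)
1/(d(43, 115) + 71675) = 1/(2*(-2 + 115*(-1*115 - 1*43))/115 + 71675) = 1/(2*(1/115)*(-2 + 115*(-115 - 43)) + 71675) = 1/(2*(1/115)*(-2 + 115*(-158)) + 71675) = 1/(2*(1/115)*(-2 - 18170) + 71675) = 1/(2*(1/115)*(-18172) + 71675) = 1/(-36344/115 + 71675) = 1/(8206281/115) = 115/8206281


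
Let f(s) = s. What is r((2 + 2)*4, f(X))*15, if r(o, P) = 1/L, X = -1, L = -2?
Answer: -15/2 ≈ -7.5000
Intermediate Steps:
r(o, P) = -1/2 (r(o, P) = 1/(-2) = -1/2)
r((2 + 2)*4, f(X))*15 = -1/2*15 = -15/2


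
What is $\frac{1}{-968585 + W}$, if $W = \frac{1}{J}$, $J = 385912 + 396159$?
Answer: $- \frac{782071}{757502239534} \approx -1.0324 \cdot 10^{-6}$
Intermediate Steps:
$J = 782071$
$W = \frac{1}{782071} \approx 1.2787 \cdot 10^{-6}$
$\frac{1}{-968585 + W} = \frac{1}{-968585 + \frac{1}{782071}} = \frac{1}{- \frac{757502239534}{782071}} = - \frac{782071}{757502239534}$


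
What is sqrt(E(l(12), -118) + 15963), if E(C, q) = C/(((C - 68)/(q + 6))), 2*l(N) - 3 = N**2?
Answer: 3*sqrt(194491)/11 ≈ 120.28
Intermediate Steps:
l(N) = 3/2 + N**2/2
E(C, q) = C*(6 + q)/(-68 + C) (E(C, q) = C/(((-68 + C)/(6 + q))) = C*((6 + q)/(-68 + C)) = C*(6 + q)/(-68 + C))
sqrt(E(l(12), -118) + 15963) = sqrt((3/2 + (1/2)*12**2)*(6 - 118)/(-68 + (3/2 + (1/2)*12**2)) + 15963) = sqrt((3/2 + (1/2)*144)*(-112)/(-68 + (3/2 + (1/2)*144)) + 15963) = sqrt((3/2 + 72)*(-112)/(-68 + (3/2 + 72)) + 15963) = sqrt((147/2)*(-112)/(-68 + 147/2) + 15963) = sqrt((147/2)*(-112)/(11/2) + 15963) = sqrt((147/2)*(2/11)*(-112) + 15963) = sqrt(-16464/11 + 15963) = sqrt(159129/11) = 3*sqrt(194491)/11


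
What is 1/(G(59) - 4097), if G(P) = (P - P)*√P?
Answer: -1/4097 ≈ -0.00024408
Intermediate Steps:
G(P) = 0 (G(P) = 0*√P = 0)
1/(G(59) - 4097) = 1/(0 - 4097) = 1/(-4097) = -1/4097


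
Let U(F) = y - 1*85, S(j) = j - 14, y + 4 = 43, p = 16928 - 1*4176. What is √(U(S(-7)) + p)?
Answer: √12706 ≈ 112.72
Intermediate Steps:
p = 12752 (p = 16928 - 4176 = 12752)
y = 39 (y = -4 + 43 = 39)
S(j) = -14 + j
U(F) = -46 (U(F) = 39 - 1*85 = 39 - 85 = -46)
√(U(S(-7)) + p) = √(-46 + 12752) = √12706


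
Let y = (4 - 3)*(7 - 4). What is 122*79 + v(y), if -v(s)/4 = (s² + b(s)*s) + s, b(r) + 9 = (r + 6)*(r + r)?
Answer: 9050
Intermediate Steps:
y = 3 (y = 1*3 = 3)
b(r) = -9 + 2*r*(6 + r) (b(r) = -9 + (r + 6)*(r + r) = -9 + (6 + r)*(2*r) = -9 + 2*r*(6 + r))
v(s) = -4*s - 4*s² - 4*s*(-9 + 2*s² + 12*s) (v(s) = -4*((s² + (-9 + 2*s² + 12*s)*s) + s) = -4*((s² + s*(-9 + 2*s² + 12*s)) + s) = -4*(s + s² + s*(-9 + 2*s² + 12*s)) = -4*s - 4*s² - 4*s*(-9 + 2*s² + 12*s))
122*79 + v(y) = 122*79 + 4*3*(8 - 13*3 - 2*3²) = 9638 + 4*3*(8 - 39 - 2*9) = 9638 + 4*3*(8 - 39 - 18) = 9638 + 4*3*(-49) = 9638 - 588 = 9050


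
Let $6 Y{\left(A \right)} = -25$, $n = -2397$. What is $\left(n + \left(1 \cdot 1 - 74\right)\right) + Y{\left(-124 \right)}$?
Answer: $- \frac{14845}{6} \approx -2474.2$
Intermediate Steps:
$Y{\left(A \right)} = - \frac{25}{6}$ ($Y{\left(A \right)} = \frac{1}{6} \left(-25\right) = - \frac{25}{6}$)
$\left(n + \left(1 \cdot 1 - 74\right)\right) + Y{\left(-124 \right)} = \left(-2397 + \left(1 \cdot 1 - 74\right)\right) - \frac{25}{6} = \left(-2397 + \left(1 - 74\right)\right) - \frac{25}{6} = \left(-2397 - 73\right) - \frac{25}{6} = -2470 - \frac{25}{6} = - \frac{14845}{6}$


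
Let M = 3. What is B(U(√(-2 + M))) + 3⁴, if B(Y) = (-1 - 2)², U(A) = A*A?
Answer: 90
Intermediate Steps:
U(A) = A²
B(Y) = 9 (B(Y) = (-3)² = 9)
B(U(√(-2 + M))) + 3⁴ = 9 + 3⁴ = 9 + 81 = 90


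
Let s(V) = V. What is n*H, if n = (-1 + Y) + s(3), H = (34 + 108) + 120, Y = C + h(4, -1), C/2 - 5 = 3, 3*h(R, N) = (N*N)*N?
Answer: 13886/3 ≈ 4628.7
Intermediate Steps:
h(R, N) = N**3/3 (h(R, N) = ((N*N)*N)/3 = (N**2*N)/3 = N**3/3)
C = 16 (C = 10 + 2*3 = 10 + 6 = 16)
Y = 47/3 (Y = 16 + (1/3)*(-1)**3 = 16 + (1/3)*(-1) = 16 - 1/3 = 47/3 ≈ 15.667)
H = 262 (H = 142 + 120 = 262)
n = 53/3 (n = (-1 + 47/3) + 3 = 44/3 + 3 = 53/3 ≈ 17.667)
n*H = (53/3)*262 = 13886/3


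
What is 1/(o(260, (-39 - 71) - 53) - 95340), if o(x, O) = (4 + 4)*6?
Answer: -1/95292 ≈ -1.0494e-5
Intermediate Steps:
o(x, O) = 48 (o(x, O) = 8*6 = 48)
1/(o(260, (-39 - 71) - 53) - 95340) = 1/(48 - 95340) = 1/(-95292) = -1/95292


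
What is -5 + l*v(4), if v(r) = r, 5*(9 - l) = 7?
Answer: 127/5 ≈ 25.400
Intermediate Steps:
l = 38/5 (l = 9 - ⅕*7 = 9 - 7/5 = 38/5 ≈ 7.6000)
-5 + l*v(4) = -5 + (38/5)*4 = -5 + 152/5 = 127/5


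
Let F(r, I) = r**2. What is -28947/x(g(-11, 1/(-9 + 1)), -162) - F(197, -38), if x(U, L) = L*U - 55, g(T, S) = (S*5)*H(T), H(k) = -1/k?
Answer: -76926467/2015 ≈ -38177.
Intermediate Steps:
g(T, S) = -5*S/T (g(T, S) = (S*5)*(-1/T) = (5*S)*(-1/T) = -5*S/T)
x(U, L) = -55 + L*U
-28947/x(g(-11, 1/(-9 + 1)), -162) - F(197, -38) = -28947/(-55 - (-810)/((-9 + 1)*(-11))) - 1*197**2 = -28947/(-55 - (-810)*(-1)/((-8)*11)) - 1*38809 = -28947/(-55 - (-810)*(-1)*(-1)/(8*11)) - 38809 = -28947/(-55 - 162*(-5/88)) - 38809 = -28947/(-55 + 405/44) - 38809 = -28947/(-2015/44) - 38809 = -28947*(-44/2015) - 38809 = 1273668/2015 - 38809 = -76926467/2015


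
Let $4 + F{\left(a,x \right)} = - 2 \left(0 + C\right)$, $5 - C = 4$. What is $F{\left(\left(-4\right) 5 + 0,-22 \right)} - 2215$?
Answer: $-2221$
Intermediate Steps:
$C = 1$ ($C = 5 - 4 = 1$)
$F{\left(a,x \right)} = -6$ ($F{\left(a,x \right)} = -4 - 2 \left(0 + 1\right) = -4 - 2 = -6$)
$F{\left(\left(-4\right) 5 + 0,-22 \right)} - 2215 = -6 - 2215 = -2221$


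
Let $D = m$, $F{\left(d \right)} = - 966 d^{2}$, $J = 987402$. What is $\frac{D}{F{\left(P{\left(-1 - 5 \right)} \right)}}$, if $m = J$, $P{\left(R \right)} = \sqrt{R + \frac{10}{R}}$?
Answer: $\frac{493701}{3703} \approx 133.32$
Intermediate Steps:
$m = 987402$
$D = 987402$
$\frac{D}{F{\left(P{\left(-1 - 5 \right)} \right)}} = \frac{987402}{\left(-966\right) \left(\sqrt{\left(-1 - 5\right) + \frac{10}{-1 - 5}}\right)^{2}} = \frac{987402}{\left(-966\right) \left(\sqrt{-6 + \frac{10}{-6}}\right)^{2}} = \frac{987402}{\left(-966\right) \left(\sqrt{-6 + 10 \left(- \frac{1}{6}\right)}\right)^{2}} = \frac{987402}{\left(-966\right) \left(\sqrt{-6 - \frac{5}{3}}\right)^{2}} = \frac{987402}{\left(-966\right) \left(\sqrt{- \frac{23}{3}}\right)^{2}} = \frac{987402}{\left(-966\right) \left(\frac{i \sqrt{69}}{3}\right)^{2}} = \frac{987402}{\left(-966\right) \left(- \frac{23}{3}\right)} = \frac{987402}{7406} = 987402 \cdot \frac{1}{7406} = \frac{493701}{3703}$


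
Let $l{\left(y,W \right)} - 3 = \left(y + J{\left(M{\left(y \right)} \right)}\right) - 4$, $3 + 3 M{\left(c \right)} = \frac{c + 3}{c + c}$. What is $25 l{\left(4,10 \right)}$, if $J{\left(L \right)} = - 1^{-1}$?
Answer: $50$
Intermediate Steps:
$M{\left(c \right)} = -1 + \frac{3 + c}{6 c}$ ($M{\left(c \right)} = -1 + \frac{\left(c + 3\right) \frac{1}{c + c}}{3} = -1 + \frac{\left(3 + c\right) \frac{1}{2 c}}{3} = -1 + \frac{\frac{1}{2} \frac{1}{c} \left(3 + c\right)}{3} = -1 + \frac{3 + c}{6 c}$)
$J{\left(L \right)} = -1$ ($J{\left(L \right)} = \left(-1\right) 1 = -1$)
$l{\left(y,W \right)} = -2 + y$ ($l{\left(y,W \right)} = 3 + \left(\left(y - 1\right) - 4\right) = 3 + \left(\left(-1 + y\right) - 4\right) = 3 + \left(-5 + y\right) = -2 + y$)
$25 l{\left(4,10 \right)} = 25 \left(-2 + 4\right) = 25 \cdot 2 = 50$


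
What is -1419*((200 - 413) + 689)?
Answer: -675444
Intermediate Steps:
-1419*((200 - 413) + 689) = -1419*(-213 + 689) = -1419*476 = -675444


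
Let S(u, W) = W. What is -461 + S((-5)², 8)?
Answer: -453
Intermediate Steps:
-461 + S((-5)², 8) = -461 + 8 = -453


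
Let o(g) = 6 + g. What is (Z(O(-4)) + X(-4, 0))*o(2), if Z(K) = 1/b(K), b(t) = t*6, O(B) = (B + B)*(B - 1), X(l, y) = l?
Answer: -959/30 ≈ -31.967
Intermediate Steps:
O(B) = 2*B*(-1 + B) (O(B) = (2*B)*(-1 + B) = 2*B*(-1 + B))
b(t) = 6*t
Z(K) = 1/(6*K)
(Z(O(-4)) + X(-4, 0))*o(2) = (1/(6*((2*(-4)*(-1 - 4)))) - 4)*(6 + 2) = (1/(6*((2*(-4)*(-5)))) - 4)*8 = ((⅙)/40 - 4)*8 = ((⅙)*(1/40) - 4)*8 = (1/240 - 4)*8 = -959/240*8 = -959/30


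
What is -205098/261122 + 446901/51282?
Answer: 2528043983/318829962 ≈ 7.9291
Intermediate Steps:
-205098/261122 + 446901/51282 = -205098*1/261122 + 446901*(1/51282) = -102549/130561 + 21281/2442 = 2528043983/318829962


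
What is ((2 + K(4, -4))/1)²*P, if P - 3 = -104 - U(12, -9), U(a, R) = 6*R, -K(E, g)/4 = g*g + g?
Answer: -99452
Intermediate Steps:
K(E, g) = -4*g - 4*g² (K(E, g) = -4*(g*g + g) = -4*(g² + g) = -4*(g + g²) = -4*g - 4*g²)
P = -47 (P = 3 + (-104 - 6*(-9)) = 3 + (-104 - 1*(-54)) = 3 + (-104 + 54) = 3 - 50 = -47)
((2 + K(4, -4))/1)²*P = ((2 - 4*(-4)*(1 - 4))/1)²*(-47) = ((2 - 4*(-4)*(-3))*1)²*(-47) = ((2 - 48)*1)²*(-47) = (-46*1)²*(-47) = (-46)²*(-47) = 2116*(-47) = -99452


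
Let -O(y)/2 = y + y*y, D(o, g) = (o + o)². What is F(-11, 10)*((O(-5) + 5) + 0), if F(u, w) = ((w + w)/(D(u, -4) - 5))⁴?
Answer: -5600000/52643172481 ≈ -0.00010638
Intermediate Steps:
D(o, g) = 4*o² (D(o, g) = (2*o)² = 4*o²)
O(y) = -2*y - 2*y² (O(y) = -2*(y + y*y) = -2*(y + y²) = -2*y - 2*y²)
F(u, w) = 16*w⁴/(-5 + 4*u²)⁴ (F(u, w) = ((w + w)/(4*u² - 5))⁴ = ((2*w)/(-5 + 4*u²))⁴ = (2*w/(-5 + 4*u²))⁴ = 16*w⁴/(-5 + 4*u²)⁴)
F(-11, 10)*((O(-5) + 5) + 0) = (16*10⁴/(-5 + 4*(-11)²)⁴)*((-2*(-5)*(1 - 5) + 5) + 0) = (16*10000/(-5 + 4*121)⁴)*((-2*(-5)*(-4) + 5) + 0) = (16*10000/(-5 + 484)⁴)*((-40 + 5) + 0) = (16*10000/479⁴)*(-35 + 0) = (16*10000*(1/52643172481))*(-35) = (160000/52643172481)*(-35) = -5600000/52643172481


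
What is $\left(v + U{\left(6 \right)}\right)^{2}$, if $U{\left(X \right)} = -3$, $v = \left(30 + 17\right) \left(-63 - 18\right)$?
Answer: $14516100$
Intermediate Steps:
$v = -3807$ ($v = 47 \left(-81\right) = -3807$)
$\left(v + U{\left(6 \right)}\right)^{2} = \left(-3807 - 3\right)^{2} = \left(-3810\right)^{2} = 14516100$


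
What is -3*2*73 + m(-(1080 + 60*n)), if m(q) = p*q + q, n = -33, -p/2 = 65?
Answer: -116538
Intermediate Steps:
p = -130 (p = -2*65 = -130)
m(q) = -129*q (m(q) = -130*q + q = -129*q)
-3*2*73 + m(-(1080 + 60*n)) = -3*2*73 - (-7740)/(1/(-33 + 18)) = -6*73 - (-7740)/(1/(-15)) = -438 - (-7740)/(-1/15) = -438 - (-7740)*(-15) = -438 - 129*900 = -438 - 116100 = -116538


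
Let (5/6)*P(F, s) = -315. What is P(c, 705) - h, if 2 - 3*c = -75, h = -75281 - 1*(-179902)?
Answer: -104999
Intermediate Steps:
h = 104621 (h = -75281 + 179902 = 104621)
c = 77/3 (c = ⅔ - ⅓*(-75) = ⅔ + 25 = 77/3 ≈ 25.667)
P(F, s) = -378 (P(F, s) = (6/5)*(-315) = -378)
P(c, 705) - h = -378 - 1*104621 = -378 - 104621 = -104999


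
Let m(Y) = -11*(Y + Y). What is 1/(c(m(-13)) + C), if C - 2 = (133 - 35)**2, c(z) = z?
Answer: 1/9892 ≈ 0.00010109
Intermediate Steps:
m(Y) = -22*Y
C = 9606 (C = 2 + (133 - 35)**2 = 2 + 98**2 = 2 + 9604 = 9606)
1/(c(m(-13)) + C) = 1/(-22*(-13) + 9606) = 1/(286 + 9606) = 1/9892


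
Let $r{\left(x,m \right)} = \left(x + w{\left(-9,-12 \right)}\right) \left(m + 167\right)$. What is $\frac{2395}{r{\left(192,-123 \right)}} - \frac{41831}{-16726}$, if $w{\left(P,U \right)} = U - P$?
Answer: $\frac{193962683}{69546708} \approx 2.789$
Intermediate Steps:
$r{\left(x,m \right)} = \left(-3 + x\right) \left(167 + m\right)$ ($r{\left(x,m \right)} = \left(x - 3\right) \left(m + 167\right) = \left(x + \left(-12 + 9\right)\right) \left(167 + m\right) = \left(x - 3\right) \left(167 + m\right) = \left(-3 + x\right) \left(167 + m\right)$)
$\frac{2395}{r{\left(192,-123 \right)}} - \frac{41831}{-16726} = \frac{2395}{-501 - -369 + 167 \cdot 192 - 23616} - \frac{41831}{-16726} = \frac{2395}{-501 + 369 + 32064 - 23616} - - \frac{41831}{16726} = \frac{2395}{8316} + \frac{41831}{16726} = \frac{193962683}{69546708}$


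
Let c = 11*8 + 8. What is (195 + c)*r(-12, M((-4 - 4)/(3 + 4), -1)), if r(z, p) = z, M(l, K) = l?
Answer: -3492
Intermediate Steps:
c = 96 (c = 88 + 8 = 96)
(195 + c)*r(-12, M((-4 - 4)/(3 + 4), -1)) = (195 + 96)*(-12) = 291*(-12) = -3492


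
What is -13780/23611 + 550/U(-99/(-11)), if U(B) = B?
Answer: 12862030/212499 ≈ 60.527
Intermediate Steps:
-13780/23611 + 550/U(-99/(-11)) = -13780/23611 + 550/((-99/(-11))) = -13780*1/23611 + 550/((-99*(-1/11))) = -13780/23611 + 550/9 = 12862030/212499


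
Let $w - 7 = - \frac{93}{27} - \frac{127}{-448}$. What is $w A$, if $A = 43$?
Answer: $\frac{665597}{4032} \approx 165.08$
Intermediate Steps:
$w = \frac{15479}{4032}$ ($w = 7 - \left(- \frac{127}{448} + \frac{31}{9}\right) = 7 - \frac{12745}{4032} = \frac{15479}{4032} \approx 3.839$)
$w A = \frac{15479}{4032} \cdot 43 = \frac{665597}{4032}$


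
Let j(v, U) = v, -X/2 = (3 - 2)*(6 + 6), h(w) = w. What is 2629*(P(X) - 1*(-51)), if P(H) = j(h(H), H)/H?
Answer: 136708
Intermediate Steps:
X = -24 (X = -2*(3 - 2)*(6 + 6) = -2*12 = -24)
P(H) = 1 (P(H) = H/H = 1)
2629*(P(X) - 1*(-51)) = 2629*(1 - 1*(-51)) = 2629*(1 + 51) = 2629*52 = 136708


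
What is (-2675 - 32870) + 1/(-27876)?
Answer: -990852421/27876 ≈ -35545.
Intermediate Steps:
(-2675 - 32870) + 1/(-27876) = -35545 - 1/27876 = -990852421/27876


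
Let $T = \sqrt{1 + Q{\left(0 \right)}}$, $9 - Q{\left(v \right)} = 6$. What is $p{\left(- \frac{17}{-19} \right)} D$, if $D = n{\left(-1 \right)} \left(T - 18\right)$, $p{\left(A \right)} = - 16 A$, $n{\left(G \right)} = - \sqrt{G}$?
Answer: $- \frac{4352 i}{19} \approx - 229.05 i$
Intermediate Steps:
$Q{\left(v \right)} = 3$ ($Q{\left(v \right)} = 9 - 6 = 3$)
$T = 2$ ($T = \sqrt{1 + 3} = \sqrt{4} = 2$)
$D = 16 i$ ($D = - \sqrt{-1} \left(2 - 18\right) = - i \left(-16\right) = 16 i \approx 16.0 i$)
$p{\left(- \frac{17}{-19} \right)} D = - 16 \left(- \frac{17}{-19}\right) 16 i = - 16 \left(\left(-17\right) \left(- \frac{1}{19}\right)\right) 16 i = \left(-16\right) \frac{17}{19} \cdot 16 i = - \frac{272 \cdot 16 i}{19} = - \frac{4352 i}{19}$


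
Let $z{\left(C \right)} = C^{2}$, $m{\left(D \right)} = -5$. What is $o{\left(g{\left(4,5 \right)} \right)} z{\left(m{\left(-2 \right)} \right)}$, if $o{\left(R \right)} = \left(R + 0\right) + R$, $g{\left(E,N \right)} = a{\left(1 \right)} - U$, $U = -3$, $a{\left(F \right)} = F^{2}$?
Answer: $200$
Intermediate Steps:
$g{\left(E,N \right)} = 4$ ($g{\left(E,N \right)} = 1^{2} - -3 = 1 + 3 = 4$)
$o{\left(R \right)} = 2 R$ ($o{\left(R \right)} = R + R = 2 R$)
$o{\left(g{\left(4,5 \right)} \right)} z{\left(m{\left(-2 \right)} \right)} = 2 \cdot 4 \left(-5\right)^{2} = 8 \cdot 25 = 200$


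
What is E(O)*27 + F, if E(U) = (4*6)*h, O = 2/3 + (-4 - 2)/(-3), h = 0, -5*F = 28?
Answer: -28/5 ≈ -5.6000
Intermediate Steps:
F = -28/5 (F = -⅕*28 = -28/5 ≈ -5.6000)
O = 8/3 (O = 2*(⅓) - 6*(-⅓) = ⅔ + 2 = 8/3 ≈ 2.6667)
E(U) = 0 (E(U) = (4*6)*0 = 24*0 = 0)
E(O)*27 + F = 0*27 - 28/5 = 0 - 28/5 = -28/5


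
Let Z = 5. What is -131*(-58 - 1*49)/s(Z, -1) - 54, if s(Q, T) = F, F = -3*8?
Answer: -15313/24 ≈ -638.04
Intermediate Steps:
F = -24
s(Q, T) = -24
-131*(-58 - 1*49)/s(Z, -1) - 54 = -131*(-58 - 1*49)/(-24) - 54 = -131*(-58 - 49)*(-1)/24 - 54 = -(-14017)*(-1)/24 - 54 = -131*107/24 - 54 = -14017/24 - 54 = -15313/24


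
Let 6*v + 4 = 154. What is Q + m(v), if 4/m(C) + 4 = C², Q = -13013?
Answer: -8081069/621 ≈ -13013.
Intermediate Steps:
v = 25 (v = -⅔ + (⅙)*154 = -⅔ + 77/3 = 25)
m(C) = 4/(-4 + C²)
Q + m(v) = -13013 + 4/(-4 + 25²) = -13013 + 4/(-4 + 625) = -13013 + 4/621 = -8081069/621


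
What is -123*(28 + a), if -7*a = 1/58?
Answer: -1398141/406 ≈ -3443.7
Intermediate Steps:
a = -1/406 (a = -1/7/58 = -1/7*1/58 = -1/406 ≈ -0.0024631)
-123*(28 + a) = -123*(28 - 1/406) = -123*11367/406 = -1398141/406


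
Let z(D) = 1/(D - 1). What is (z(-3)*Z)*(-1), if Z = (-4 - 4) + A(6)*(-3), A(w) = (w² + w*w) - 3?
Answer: -215/4 ≈ -53.750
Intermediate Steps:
A(w) = -3 + 2*w² (A(w) = (w² + w²) - 3 = 2*w² - 3 = -3 + 2*w²)
z(D) = 1/(-1 + D)
Z = -215 (Z = (-4 - 4) + (-3 + 2*6²)*(-3) = -8 + (-3 + 2*36)*(-3) = -8 + (-3 + 72)*(-3) = -8 + 69*(-3) = -8 - 207 = -215)
(z(-3)*Z)*(-1) = (-215/(-1 - 3))*(-1) = (-215/(-4))*(-1) = -¼*(-215)*(-1) = (215/4)*(-1) = -215/4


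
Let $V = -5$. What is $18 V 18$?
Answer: $-1620$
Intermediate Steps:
$18 V 18 = 18 \left(-5\right) 18 = \left(-90\right) 18 = -1620$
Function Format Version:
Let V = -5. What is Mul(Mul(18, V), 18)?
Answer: -1620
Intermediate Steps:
Mul(Mul(18, V), 18) = Mul(Mul(18, -5), 18) = Mul(-90, 18) = -1620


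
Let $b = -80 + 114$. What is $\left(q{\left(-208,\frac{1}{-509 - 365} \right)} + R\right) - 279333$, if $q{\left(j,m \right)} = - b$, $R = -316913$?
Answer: $-596280$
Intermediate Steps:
$b = 34$
$q{\left(j,m \right)} = -34$ ($q{\left(j,m \right)} = \left(-1\right) 34 = -34$)
$\left(q{\left(-208,\frac{1}{-509 - 365} \right)} + R\right) - 279333 = \left(-34 - 316913\right) - 279333 = -316947 - 279333 = -596280$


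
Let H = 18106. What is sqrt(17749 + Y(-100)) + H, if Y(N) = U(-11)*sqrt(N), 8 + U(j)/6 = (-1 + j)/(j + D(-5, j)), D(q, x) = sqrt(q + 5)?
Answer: 18106 + sqrt(2147629 - 50160*I)/11 ≈ 18239.0 - 1.5557*I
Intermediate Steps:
D(q, x) = sqrt(5 + q)
U(j) = -48 + 6*(-1 + j)/j (U(j) = -48 + 6*((-1 + j)/(j + sqrt(5 - 5))) = -48 + 6*((-1 + j)/(j + sqrt(0))) = -48 + 6*((-1 + j)/(j + 0)) = -48 + 6*((-1 + j)/j) = -48 + 6*(-1 + j)/j)
Y(N) = -456*sqrt(N)/11 (Y(N) = (-42 - 6/(-11))*sqrt(N) = (-42 - 6*(-1/11))*sqrt(N) = (-42 + 6/11)*sqrt(N) = -456*sqrt(N)/11)
sqrt(17749 + Y(-100)) + H = sqrt(17749 - 4560*I/11) + 18106 = 18106 + sqrt(17749 - 4560*I/11)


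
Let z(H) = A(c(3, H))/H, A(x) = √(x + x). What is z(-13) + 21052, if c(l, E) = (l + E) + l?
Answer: 21052 - I*√14/13 ≈ 21052.0 - 0.28782*I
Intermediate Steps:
c(l, E) = E + 2*l (c(l, E) = (E + l) + l = E + 2*l)
A(x) = √2*√x (A(x) = √(2*x) = √2*√x)
z(H) = √2*√(6 + H)/H (z(H) = (√2*√(H + 2*3))/H = (√2*√(H + 6))/H = (√2*√(6 + H))/H = √2*√(6 + H)/H)
z(-13) + 21052 = √(12 + 2*(-13))/(-13) + 21052 = -√(12 - 26)/13 + 21052 = -I*√14/13 + 21052 = 21052 - I*√14/13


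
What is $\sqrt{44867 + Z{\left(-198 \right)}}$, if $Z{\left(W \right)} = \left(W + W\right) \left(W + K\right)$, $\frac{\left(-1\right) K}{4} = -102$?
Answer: $i \sqrt{38293} \approx 195.69 i$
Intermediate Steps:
$K = 408$ ($K = \left(-4\right) \left(-102\right) = 408$)
$Z{\left(W \right)} = 2 W \left(408 + W\right)$ ($Z{\left(W \right)} = \left(W + W\right) \left(W + 408\right) = 2 W \left(408 + W\right)$)
$\sqrt{44867 + Z{\left(-198 \right)}} = \sqrt{44867 + 2 \left(-198\right) \left(408 - 198\right)} = \sqrt{44867 + 2 \left(-198\right) 210} = \sqrt{44867 - 83160} = \sqrt{-38293} = i \sqrt{38293}$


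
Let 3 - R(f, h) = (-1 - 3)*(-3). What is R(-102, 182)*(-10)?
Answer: 90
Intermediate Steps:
R(f, h) = -9 (R(f, h) = 3 - (-1 - 3)*(-3) = 3 - (-4)*(-3) = 3 - 1*12 = 3 - 12 = -9)
R(-102, 182)*(-10) = -9*(-10) = 90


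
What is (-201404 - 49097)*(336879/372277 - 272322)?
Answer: 25395510897787815/372277 ≈ 6.8217e+10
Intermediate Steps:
(-201404 - 49097)*(336879/372277 - 272322) = -250501*(336879*(1/372277) - 272322) = -250501*(336879/372277 - 272322) = -250501*(-101378880315/372277) = 25395510897787815/372277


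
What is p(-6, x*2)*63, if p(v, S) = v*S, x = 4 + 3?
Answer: -5292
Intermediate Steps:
x = 7
p(v, S) = S*v
p(-6, x*2)*63 = ((7*2)*(-6))*63 = (14*(-6))*63 = -84*63 = -5292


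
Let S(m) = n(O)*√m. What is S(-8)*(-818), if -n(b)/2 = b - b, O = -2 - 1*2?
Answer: 0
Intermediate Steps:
O = -4 (O = -2 - 2 = -4)
n(b) = 0 (n(b) = -2*(b - b) = -2*0 = 0)
S(m) = 0 (S(m) = 0*√m = 0)
S(-8)*(-818) = 0*(-818) = 0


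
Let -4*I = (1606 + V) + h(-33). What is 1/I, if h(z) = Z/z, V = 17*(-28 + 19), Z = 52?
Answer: -132/47897 ≈ -0.0027559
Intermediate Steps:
V = -153 (V = 17*(-9) = -153)
h(z) = 52/z
I = -47897/132 (I = -((1606 - 153) + 52/(-33))/4 = -(1453 + 52*(-1/33))/4 = -(1453 - 52/33)/4 = -¼*47897/33 = -47897/132 ≈ -362.86)
1/I = 1/(-47897/132) = -132/47897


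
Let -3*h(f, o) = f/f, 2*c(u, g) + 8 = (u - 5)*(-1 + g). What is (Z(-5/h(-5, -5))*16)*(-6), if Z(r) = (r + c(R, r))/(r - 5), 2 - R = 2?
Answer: 1152/5 ≈ 230.40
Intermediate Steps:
R = 0 (R = 2 - 1*2 = 2 - 2 = 0)
c(u, g) = -4 + (-1 + g)*(-5 + u)/2 (c(u, g) = -4 + ((u - 5)*(-1 + g))/2 = -4 + ((-5 + u)*(-1 + g))/2 = -4 + ((-1 + g)*(-5 + u))/2 = -4 + (-1 + g)*(-5 + u)/2)
h(f, o) = -⅓ (h(f, o) = -f/(3*f) = -⅓*1 = -⅓)
Z(r) = (-3/2 - 3*r/2)/(-5 + r) (Z(r) = (r + (-3/2 - 5*r/2 - ½*0 + (½)*r*0))/(r - 5) = (r + (-3/2 - 5*r/2 + 0 + 0))/(-5 + r) = (r + (-3/2 - 5*r/2))/(-5 + r) = (-3/2 - 3*r/2)/(-5 + r))
(Z(-5/h(-5, -5))*16)*(-6) = ((3*(-1 - (-5)/(-⅓))/(2*(-5 - 5/(-⅓))))*16)*(-6) = ((3*(-1 - (-5)*(-3))/(2*(-5 - 5*(-3))))*16)*(-6) = ((3*(-1 - 1*15)/(2*(-5 + 15)))*16)*(-6) = (((3/2)*(-1 - 15)/10)*16)*(-6) = (((3/2)*(⅒)*(-16))*16)*(-6) = -12/5*16*(-6) = -192/5*(-6) = 1152/5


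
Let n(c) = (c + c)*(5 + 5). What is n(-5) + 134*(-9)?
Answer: -1306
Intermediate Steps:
n(c) = 20*c (n(c) = (2*c)*10 = 20*c)
n(-5) + 134*(-9) = 20*(-5) + 134*(-9) = -100 - 1206 = -1306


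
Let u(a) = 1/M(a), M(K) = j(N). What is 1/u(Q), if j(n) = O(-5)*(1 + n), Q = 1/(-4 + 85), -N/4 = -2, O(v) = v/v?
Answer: 9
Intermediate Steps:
O(v) = 1
N = 8 (N = -4*(-2) = 8)
Q = 1/81 ≈ 0.012346
j(n) = 1 + n (j(n) = 1*(1 + n) = 1 + n)
M(K) = 9 (M(K) = 1 + 8 = 9)
u(a) = ⅑ (u(a) = 1/9 = ⅑)
1/u(Q) = 1/(⅑) = 9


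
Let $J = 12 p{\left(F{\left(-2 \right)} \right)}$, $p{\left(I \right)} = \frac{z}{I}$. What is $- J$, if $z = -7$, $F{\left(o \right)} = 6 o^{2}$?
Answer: $\frac{7}{2} \approx 3.5$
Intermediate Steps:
$p{\left(I \right)} = - \frac{7}{I}$
$J = - \frac{7}{2}$ ($J = 12 \left(- \frac{7}{6 \left(-2\right)^{2}}\right) = 12 \left(- \frac{7}{6 \cdot 4}\right) = 12 \left(- \frac{7}{24}\right) = - \frac{7}{2} \approx -3.5$)
$- J = \left(-1\right) \left(- \frac{7}{2}\right) = \frac{7}{2}$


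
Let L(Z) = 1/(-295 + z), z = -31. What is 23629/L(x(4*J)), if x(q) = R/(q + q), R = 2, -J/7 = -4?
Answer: -7703054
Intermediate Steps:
J = 28 (J = -7*(-4) = 28)
x(q) = 1/q (x(q) = 2/(q + q) = 2/((2*q)) = 2*(1/(2*q)) = 1/q)
L(Z) = -1/326 (L(Z) = 1/(-295 - 31) = 1/(-326) = -1/326)
23629/L(x(4*J)) = 23629/(-1/326) = 23629*(-326) = -7703054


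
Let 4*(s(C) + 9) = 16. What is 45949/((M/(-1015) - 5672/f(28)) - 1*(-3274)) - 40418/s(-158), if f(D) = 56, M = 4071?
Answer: 18603848141/2297310 ≈ 8098.1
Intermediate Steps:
s(C) = -5 (s(C) = -9 + (1/4)*16 = -9 + 4 = -5)
45949/((M/(-1015) - 5672/f(28)) - 1*(-3274)) - 40418/s(-158) = 45949/((4071/(-1015) - 5672/56) - 1*(-3274)) - 40418/(-5) = 45949/((4071*(-1/1015) - 5672*1/56) + 3274) - 40418*(-1/5) = 45949/((-4071/1015 - 709/7) + 3274) + 40418/5 = 45949/(-15268/145 + 3274) + 40418/5 = 45949/(459462/145) + 40418/5 = 45949*(145/459462) + 40418/5 = 6662605/459462 + 40418/5 = 18603848141/2297310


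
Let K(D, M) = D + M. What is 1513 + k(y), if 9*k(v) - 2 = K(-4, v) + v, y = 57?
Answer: 13729/9 ≈ 1525.4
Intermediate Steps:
k(v) = -2/9 + 2*v/9 (k(v) = 2/9 + ((-4 + v) + v)/9 = 2/9 + (-4 + 2*v)/9 = 2/9 + (-4/9 + 2*v/9) = -2/9 + 2*v/9)
1513 + k(y) = 1513 + (-2/9 + (2/9)*57) = 1513 + (-2/9 + 38/3) = 1513 + 112/9 = 13729/9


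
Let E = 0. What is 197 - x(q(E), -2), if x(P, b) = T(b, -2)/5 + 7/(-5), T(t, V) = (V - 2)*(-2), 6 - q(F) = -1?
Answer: 984/5 ≈ 196.80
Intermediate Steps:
q(F) = 7 (q(F) = 6 - 1*(-1) = 6 + 1 = 7)
T(t, V) = 4 - 2*V (T(t, V) = (-2 + V)*(-2) = 4 - 2*V)
x(P, b) = ⅕ (x(P, b) = (4 - 2*(-2))/5 + 7/(-5) = (4 + 4)*(⅕) + 7*(-⅕) = 8*(⅕) - 7/5 = 8/5 - 7/5 = ⅕)
197 - x(q(E), -2) = 197 - 1*⅕ = 197 - ⅕ = 984/5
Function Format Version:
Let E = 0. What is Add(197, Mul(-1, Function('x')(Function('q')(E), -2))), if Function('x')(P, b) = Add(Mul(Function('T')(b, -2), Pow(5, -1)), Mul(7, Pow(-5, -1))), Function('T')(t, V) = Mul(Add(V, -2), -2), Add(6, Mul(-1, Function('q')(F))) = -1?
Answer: Rational(984, 5) ≈ 196.80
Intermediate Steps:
Function('q')(F) = 7 (Function('q')(F) = Add(6, Mul(-1, -1)) = Add(6, 1) = 7)
Function('T')(t, V) = Add(4, Mul(-2, V)) (Function('T')(t, V) = Mul(Add(-2, V), -2) = Add(4, Mul(-2, V)))
Function('x')(P, b) = Rational(1, 5) (Function('x')(P, b) = Add(Mul(Add(4, Mul(-2, -2)), Pow(5, -1)), Mul(7, Pow(-5, -1))) = Add(Mul(Add(4, 4), Rational(1, 5)), Mul(7, Rational(-1, 5))) = Add(Mul(8, Rational(1, 5)), Rational(-7, 5)) = Add(Rational(8, 5), Rational(-7, 5)) = Rational(1, 5))
Add(197, Mul(-1, Function('x')(Function('q')(E), -2))) = Add(197, Mul(-1, Rational(1, 5))) = Add(197, Rational(-1, 5)) = Rational(984, 5)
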